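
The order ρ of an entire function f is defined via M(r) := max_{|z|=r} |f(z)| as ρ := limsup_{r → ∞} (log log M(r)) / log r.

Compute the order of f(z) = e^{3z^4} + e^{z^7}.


Each summand is entire of order 4 and 7 respectively (as in the single-exponential case). The order of a sum is at most the max of the orders, so ρ ≤ 7. For the lower bound: on |z|=r choose arg z so that 1z^7 is real positive; then |e^{1z^7}| = e^{1r^7} while |e^{3z^4}| ≤ e^{3r^4} = o(e^{1r^7}). So |f| ≥ e^{1r^7}(1 − o(1)) and ρ ≥ 7. Hence ρ = max(4, 7) = 7.
Therefore ρ = 7.

Order ρ = 7.


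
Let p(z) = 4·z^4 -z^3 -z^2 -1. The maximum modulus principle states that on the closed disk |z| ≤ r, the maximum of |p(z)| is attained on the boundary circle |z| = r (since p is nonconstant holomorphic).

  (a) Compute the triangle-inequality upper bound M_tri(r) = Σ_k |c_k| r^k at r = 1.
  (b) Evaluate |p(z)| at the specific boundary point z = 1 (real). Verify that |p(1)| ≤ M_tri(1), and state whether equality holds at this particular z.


Coefficients: c_0 = -1, c_1 = 0, c_2 = -1, c_3 = -1, c_4 = 4. Radius r = 1.
Part (a). Triangle bound: M_tri(r) = Σ_k |c_k| r^k
  = |-1|·1^0 + |0|·1^1 + |-1|·1^2 + |-1|·1^3 + |4|·1^4
  = 1 + 0 + 1 + 1 + 4 = 7.
This bounds M(r) := max_{|z|=r} |p(z)| from above; equality holds iff all terms c_k z^k can be made to align in phase at a single z on |z|=r.
Part (b). At z = 1 (real, on the circle |z| = r):
  p(1) = (-1)·1^0 + (0)·1^1 + (-1)·1^2 + (-1)·1^3 + (4)·1^4 = 1.
  |p(1)| = 1.
Check: |p(1)| = 1 ≤ 7 = M_tri(1). ✓ Equality does not hold at z = 1 (the coefficients have mixed signs, so the terms do not all align in phase there).

M_tri(1) = 7; |p(1)| = 1; equality at z=1: no.


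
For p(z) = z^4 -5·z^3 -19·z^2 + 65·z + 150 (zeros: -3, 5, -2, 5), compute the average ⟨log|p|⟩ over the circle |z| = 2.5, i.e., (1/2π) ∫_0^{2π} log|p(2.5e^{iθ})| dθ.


Zeros: -3, -2, 5, 5; r = 2.5.
Inside |z| < r: -2. Outside (|z| ≥ r): -3, 5, 5.
p(0) = 150, so log|p(0)| = log(150) = 5.0106.
Apply Jensen: I(r) = log|p(0)| + Σ_k log(r/|z_k|), summed over zeros inside |z| < r.
  log(r/|z_k|) for z_k = -2: log(2.5/2) = 0.2231
  Outside zeros (-3, 5, 5) contribute nothing to the Jensen sum.
Sum over inside zeros: 0.2231.
I(r) = log|p(0)| + (inside sum) = 5.0106 + 0.2231 = 5.2338.
Note: since some zeros are outside |z| ≤ r, the simplified n·log(r) form does NOT apply — only the inside zeros contribute.

I(r) ≈ 5.2338.


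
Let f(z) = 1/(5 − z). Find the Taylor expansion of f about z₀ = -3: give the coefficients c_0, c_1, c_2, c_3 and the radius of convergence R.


Let w = z − z₀, so z = z₀ + w.
Then 5 − z = 5 − (z₀ + w) = (5 − z₀) − w = 8 − w.
f(z) = 1/(8 − w) = (1/(8)) · 1/(1 − w/(8)) = Σ_{n≥0} w^n / (8)^(n+1).
So c_n = 1/(8)^(n+1):
  c_0 = 1/(8)^1 = 1/8.
  c_1 = 1/(8)^2 = 1/64.
  c_2 = 1/(8)^3 = 1/512.
  c_3 = 1/(8)^4 = 1/4096.
The series is valid for |w/d| < 1, i.e. |z − z₀| < |d|.
Radius of convergence: R = |5 − z₀| = |8| = 8 (distance from z₀ to the singularity z = 5).

c_0 = 1/8, c_1 = 1/64, c_2 = 1/512, c_3 = 1/4096; R = 8.


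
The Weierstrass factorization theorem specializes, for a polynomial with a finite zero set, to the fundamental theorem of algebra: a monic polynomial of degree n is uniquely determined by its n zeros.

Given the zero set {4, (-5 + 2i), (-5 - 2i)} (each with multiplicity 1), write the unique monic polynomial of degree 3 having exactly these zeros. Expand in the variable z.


The polynomial is p(z) = ∏_{α ∈ S} (z − α), where S = {4, (-5 + 2i), (-5 - 2i)}.
Expanding the product yields: p(z) = z^3 + 6·z^2 -11·z -116.
Note conjugate pairs combine to real quadratics: (z − (-5+2i))(z − (-5−2i)) = z² + 10z + 29.
The resulting polynomial has degree 3 and real coefficients as required.

p(z) = z^3 + 6·z^2 -11·z -116.


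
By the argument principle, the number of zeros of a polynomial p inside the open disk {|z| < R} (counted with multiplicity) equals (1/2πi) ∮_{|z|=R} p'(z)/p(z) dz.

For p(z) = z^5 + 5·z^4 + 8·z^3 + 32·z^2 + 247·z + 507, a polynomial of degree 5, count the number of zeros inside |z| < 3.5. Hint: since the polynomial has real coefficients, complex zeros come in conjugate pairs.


The zeros of p are: (2 + 3i), (2 - 3i), -3, (-3 + 2i), (-3 - 2i).
Their magnitudes are: 3.606, 3.606, 3, 3.606, 3.606.
Zeros with |z| < R = 3.5: -3.
Count = 1.
By the argument principle, (1/2πi) ∮_{|z|=R} p'(z)/p(z) dz equals exactly this count.

Number of zeros inside |z| < 3.5: 1.


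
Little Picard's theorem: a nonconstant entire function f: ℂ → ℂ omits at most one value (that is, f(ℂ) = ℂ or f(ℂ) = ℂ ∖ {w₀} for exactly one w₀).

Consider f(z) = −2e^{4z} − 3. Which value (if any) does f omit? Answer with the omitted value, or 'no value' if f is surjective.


Little Picard bounds the complement of f(ℂ) to at most one point.
e^{4z} is never zero on ℂ, so -2·e^{4z} takes every value in ℂ ∖ {0}. Adding -3 shifts the range to ℂ ∖ {-3}. Thus f omits exactly the value -3.

Omitted value: -3.


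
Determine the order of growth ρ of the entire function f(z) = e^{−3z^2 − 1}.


|e^{−3z^2 − 1}| = e^{Re(-3·z^2) + -1} ≤ e^{3|z|^2 + -1} = e^{3r^2 + -1} on |z| = r, so ρ ≤ 2. Choosing z on |z|=r so that -3·z^2 is real positive (always possible by picking arg z appropriately) gives |f(z)| = e^{3r^2 + -1}, matching the bound. The additive constant -1 does not affect log log M(r) ~ 2·log r. Hence ρ = 2.
Therefore ρ = 2.

Order ρ = 2.


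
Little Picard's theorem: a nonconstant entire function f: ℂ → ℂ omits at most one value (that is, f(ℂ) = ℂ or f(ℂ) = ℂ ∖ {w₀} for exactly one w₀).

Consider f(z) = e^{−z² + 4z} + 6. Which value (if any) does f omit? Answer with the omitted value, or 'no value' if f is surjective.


Little Picard bounds the complement of f(ℂ) to at most one point.
The exponent g(z) = −z² + 4z is a nonconstant polynomial, hence surjective onto ℂ. So e^{g(z)} takes every value in {e^w : w ∈ ℂ} = ℂ ∖ {0}. Adding 6 shifts the range to ℂ ∖ {6}. f omits exactly 6.

Omitted value: 6.


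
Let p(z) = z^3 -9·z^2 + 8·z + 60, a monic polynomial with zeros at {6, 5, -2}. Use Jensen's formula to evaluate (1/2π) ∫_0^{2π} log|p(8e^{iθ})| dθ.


Zeros: -2, 5, 6; r = 8.
Inside |z| < r: -2, 5, 6. Outside (|z| ≥ r): ∅.
p(0) = 60, so log|p(0)| = log(60) = 4.0943.
Apply Jensen: I(r) = log|p(0)| + Σ_k log(r/|z_k|), summed over zeros inside |z| < r.
  log(r/|z_k|) for z_k = 6: log(8/6) = 0.2877
  log(r/|z_k|) for z_k = 5: log(8/5) = 0.4700
  log(r/|z_k|) for z_k = -2: log(8/2) = 1.3863
Sum over inside zeros: 2.1440.
I(r) = log|p(0)| + (inside sum) = 4.0943 + 2.1440 = 6.2383.
Closed form (all zeros inside, monic): I(r) = n·log(r) = 3·log(8) = 6.2383. ✓

I(r) ≈ 6.2383.


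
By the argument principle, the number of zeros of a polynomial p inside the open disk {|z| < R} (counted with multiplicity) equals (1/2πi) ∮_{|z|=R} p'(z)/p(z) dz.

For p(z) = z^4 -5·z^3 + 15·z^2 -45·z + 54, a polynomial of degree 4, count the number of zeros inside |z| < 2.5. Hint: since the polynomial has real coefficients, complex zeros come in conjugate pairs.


The zeros of p are: 2, 3, (0 + 3i), (0 - 3i).
Their magnitudes are: 2, 3, 3, 3.
Zeros with |z| < R = 2.5: 2.
Count = 1.
By the argument principle, (1/2πi) ∮_{|z|=R} p'(z)/p(z) dz equals exactly this count.

Number of zeros inside |z| < 2.5: 1.


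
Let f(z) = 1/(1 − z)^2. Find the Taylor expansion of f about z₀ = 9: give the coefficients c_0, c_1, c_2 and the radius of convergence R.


Let w = z − z₀, so z = z₀ + w.
Then 1 − z = 1 − (z₀ + w) = (1 − z₀) − w = -8 − w.
f(z) = 1/(-8 − w)^2 = (1/(-8)^2) · (1 − w/(-8))^{−2}.
By the binomial series (1−u)^{−2} = Σ_{n≥0} C(n+1, 1) u^n for |u|<1, with u = w/(-8):
  c_n = C(n+1, 1) / (-8)^(n+2).
  c_0 = 1/(-8)^2 = 1/64.
  c_1 = 2/(-8)^3 = -1/256.
  c_2 = 3/(-8)^4 = 3/4096.
The series is valid for |w/d| < 1, i.e. |z − z₀| < |d|.
Radius of convergence: R = |1 − z₀| = |-8| = 8 (distance from z₀ to the singularity z = 1).

c_0 = 1/64, c_1 = -1/256, c_2 = 3/4096; R = 8.


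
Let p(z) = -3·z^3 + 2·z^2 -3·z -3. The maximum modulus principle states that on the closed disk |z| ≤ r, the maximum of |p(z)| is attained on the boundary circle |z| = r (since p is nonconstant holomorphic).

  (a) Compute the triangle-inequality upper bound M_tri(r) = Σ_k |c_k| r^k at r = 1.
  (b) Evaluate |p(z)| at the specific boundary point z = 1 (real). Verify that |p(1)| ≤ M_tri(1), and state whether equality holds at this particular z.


Coefficients: c_0 = -3, c_1 = -3, c_2 = 2, c_3 = -3. Radius r = 1.
Part (a). Triangle bound: M_tri(r) = Σ_k |c_k| r^k
  = |-3|·1^0 + |-3|·1^1 + |2|·1^2 + |-3|·1^3
  = 3 + 3 + 2 + 3 = 11.
This bounds M(r) := max_{|z|=r} |p(z)| from above; equality holds iff all terms c_k z^k can be made to align in phase at a single z on |z|=r.
Part (b). At z = 1 (real, on the circle |z| = r):
  p(1) = (-3)·1^0 + (-3)·1^1 + (2)·1^2 + (-3)·1^3 = -7.
  |p(1)| = 7.
Check: |p(1)| = 7 ≤ 11 = M_tri(1). ✓ Equality does not hold at z = 1 (the coefficients have mixed signs, so the terms do not all align in phase there).

M_tri(1) = 11; |p(1)| = 7; equality at z=1: no.


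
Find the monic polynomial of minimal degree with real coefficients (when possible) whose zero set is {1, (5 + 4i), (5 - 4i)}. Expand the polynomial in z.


The polynomial is p(z) = ∏_{α ∈ S} (z − α), where S = {1, (5 + 4i), (5 - 4i)}.
Expanding the product yields: p(z) = z^3 -11·z^2 + 51·z -41.
Note conjugate pairs combine to real quadratics: (z − (5+4i))(z − (5−4i)) = z² − 10z + 41.
The resulting polynomial has degree 3 and real coefficients as required.

p(z) = z^3 -11·z^2 + 51·z -41.


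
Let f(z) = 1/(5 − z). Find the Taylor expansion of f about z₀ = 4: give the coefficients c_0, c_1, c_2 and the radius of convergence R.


Let w = z − z₀, so z = z₀ + w.
Then 5 − z = 5 − (z₀ + w) = (5 − z₀) − w = 1 − w.
f(z) = 1/(1 − w) = (1/(1)) · 1/(1 − w/(1)) = Σ_{n≥0} w^n / (1)^(n+1).
So c_n = 1/(1)^(n+1):
  c_0 = 1/(1)^1 = 1.
  c_1 = 1/(1)^2 = 1.
  c_2 = 1/(1)^3 = 1.
The series is valid for |w/d| < 1, i.e. |z − z₀| < |d|.
Radius of convergence: R = |5 − z₀| = |1| = 1 (distance from z₀ to the singularity z = 5).

c_0 = 1, c_1 = 1, c_2 = 1; R = 1.


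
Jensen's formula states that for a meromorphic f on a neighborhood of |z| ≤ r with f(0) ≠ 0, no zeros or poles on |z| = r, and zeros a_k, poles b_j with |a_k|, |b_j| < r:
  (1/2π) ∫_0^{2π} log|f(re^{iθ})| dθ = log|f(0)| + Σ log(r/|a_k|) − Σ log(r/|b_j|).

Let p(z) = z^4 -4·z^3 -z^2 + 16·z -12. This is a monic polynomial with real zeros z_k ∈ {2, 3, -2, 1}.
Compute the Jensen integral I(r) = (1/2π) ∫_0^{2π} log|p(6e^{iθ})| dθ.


Zeros: -2, 1, 2, 3; r = 6.
Inside |z| < r: -2, 1, 2, 3. Outside (|z| ≥ r): ∅.
p(0) = -12, so log|p(0)| = log(12) = 2.4849.
Apply Jensen: I(r) = log|p(0)| + Σ_k log(r/|z_k|), summed over zeros inside |z| < r.
  log(r/|z_k|) for z_k = 2: log(6/2) = 1.0986
  log(r/|z_k|) for z_k = 3: log(6/3) = 0.6931
  log(r/|z_k|) for z_k = -2: log(6/2) = 1.0986
  log(r/|z_k|) for z_k = 1: log(6/1) = 1.7918
Sum over inside zeros: 4.6821.
I(r) = log|p(0)| + (inside sum) = 2.4849 + 4.6821 = 7.1670.
Closed form (all zeros inside, monic): I(r) = n·log(r) = 4·log(6) = 7.1670. ✓

I(r) ≈ 7.1670.


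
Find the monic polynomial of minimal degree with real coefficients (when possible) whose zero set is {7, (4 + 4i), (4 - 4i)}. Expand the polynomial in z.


The polynomial is p(z) = ∏_{α ∈ S} (z − α), where S = {7, (4 + 4i), (4 - 4i)}.
Expanding the product yields: p(z) = z^3 -15·z^2 + 88·z -224.
Note conjugate pairs combine to real quadratics: (z − (4+4i))(z − (4−4i)) = z² − 8z + 32.
The resulting polynomial has degree 3 and real coefficients as required.

p(z) = z^3 -15·z^2 + 88·z -224.


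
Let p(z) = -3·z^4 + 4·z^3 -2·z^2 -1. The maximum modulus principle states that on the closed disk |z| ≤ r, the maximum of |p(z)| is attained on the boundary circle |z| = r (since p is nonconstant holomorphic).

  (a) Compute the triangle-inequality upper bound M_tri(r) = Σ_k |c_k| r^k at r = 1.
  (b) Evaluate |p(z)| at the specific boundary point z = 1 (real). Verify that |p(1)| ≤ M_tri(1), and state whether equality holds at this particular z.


Coefficients: c_0 = -1, c_1 = 0, c_2 = -2, c_3 = 4, c_4 = -3. Radius r = 1.
Part (a). Triangle bound: M_tri(r) = Σ_k |c_k| r^k
  = |-1|·1^0 + |0|·1^1 + |-2|·1^2 + |4|·1^3 + |-3|·1^4
  = 1 + 0 + 2 + 4 + 3 = 10.
This bounds M(r) := max_{|z|=r} |p(z)| from above; equality holds iff all terms c_k z^k can be made to align in phase at a single z on |z|=r.
Part (b). At z = 1 (real, on the circle |z| = r):
  p(1) = (-1)·1^0 + (0)·1^1 + (-2)·1^2 + (4)·1^3 + (-3)·1^4 = -2.
  |p(1)| = 2.
Check: |p(1)| = 2 ≤ 10 = M_tri(1). ✓ Equality does not hold at z = 1 (the coefficients have mixed signs, so the terms do not all align in phase there).

M_tri(1) = 10; |p(1)| = 2; equality at z=1: no.


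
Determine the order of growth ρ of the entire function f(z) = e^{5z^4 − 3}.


|e^{5z^4 − 3}| = e^{Re(5·z^4) + -3} ≤ e^{5|z|^4 + -3} = e^{5r^4 + -3} on |z| = r, so ρ ≤ 4. Choosing z on |z|=r so that 5·z^4 is real positive (always possible by picking arg z appropriately) gives |f(z)| = e^{5r^4 + -3}, matching the bound. The additive constant -3 does not affect log log M(r) ~ 4·log r. Hence ρ = 4.
Therefore ρ = 4.

Order ρ = 4.


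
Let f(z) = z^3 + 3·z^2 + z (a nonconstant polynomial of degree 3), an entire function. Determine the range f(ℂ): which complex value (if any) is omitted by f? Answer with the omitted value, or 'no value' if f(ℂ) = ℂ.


Little Picard bounds the complement of f(ℂ) to at most one point.
For every w ∈ ℂ, the equation p(z) − w = 0 is a nonconstant polynomial in z and hence has at least one root by the fundamental theorem of algebra. So p is surjective onto ℂ, omitting no value.

Omitted value: no value.


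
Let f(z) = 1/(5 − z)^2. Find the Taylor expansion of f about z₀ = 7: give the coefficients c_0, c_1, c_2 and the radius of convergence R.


Let w = z − z₀, so z = z₀ + w.
Then 5 − z = 5 − (z₀ + w) = (5 − z₀) − w = -2 − w.
f(z) = 1/(-2 − w)^2 = (1/(-2)^2) · (1 − w/(-2))^{−2}.
By the binomial series (1−u)^{−2} = Σ_{n≥0} C(n+1, 1) u^n for |u|<1, with u = w/(-2):
  c_n = C(n+1, 1) / (-2)^(n+2).
  c_0 = 1/(-2)^2 = 1/4.
  c_1 = 2/(-2)^3 = -1/4.
  c_2 = 3/(-2)^4 = 3/16.
The series is valid for |w/d| < 1, i.e. |z − z₀| < |d|.
Radius of convergence: R = |5 − z₀| = |-2| = 2 (distance from z₀ to the singularity z = 5).

c_0 = 1/4, c_1 = -1/4, c_2 = 3/16; R = 2.


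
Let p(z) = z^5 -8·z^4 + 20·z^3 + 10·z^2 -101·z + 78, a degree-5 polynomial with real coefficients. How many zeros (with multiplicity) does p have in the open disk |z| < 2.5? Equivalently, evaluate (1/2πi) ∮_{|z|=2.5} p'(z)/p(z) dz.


The zeros of p are: -2, 3, (3 + 2i), (3 - 2i), 1.
Their magnitudes are: 2, 3, 3.606, 3.606, 1.
Zeros with |z| < R = 2.5: -2, 1.
Count = 2.
By the argument principle, (1/2πi) ∮_{|z|=R} p'(z)/p(z) dz equals exactly this count.

Number of zeros inside |z| < 2.5: 2.


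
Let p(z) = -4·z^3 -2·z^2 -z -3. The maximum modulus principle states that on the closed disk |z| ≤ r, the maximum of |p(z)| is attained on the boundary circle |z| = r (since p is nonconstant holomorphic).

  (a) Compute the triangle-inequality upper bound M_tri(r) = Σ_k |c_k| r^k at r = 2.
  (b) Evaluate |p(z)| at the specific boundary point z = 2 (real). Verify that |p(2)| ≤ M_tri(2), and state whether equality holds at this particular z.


Coefficients: c_0 = -3, c_1 = -1, c_2 = -2, c_3 = -4. Radius r = 2.
Part (a). Triangle bound: M_tri(r) = Σ_k |c_k| r^k
  = |-3|·2^0 + |-1|·2^1 + |-2|·2^2 + |-4|·2^3
  = 3 + 2 + 8 + 32 = 45.
This bounds M(r) := max_{|z|=r} |p(z)| from above; equality holds iff all terms c_k z^k can be made to align in phase at a single z on |z|=r.
Part (b). At z = 2 (real, on the circle |z| = r):
  p(2) = (-3)·2^0 + (-1)·2^1 + (-2)·2^2 + (-4)·2^3 = -45.
  |p(2)| = 45.
Since all nonzero coefficients share the same sign, |p(2)| = 45 = M_tri(2); the triangle bound is attained at z = 2, so in fact M(r) = 45.

M_tri(2) = 45; |p(2)| = 45; equality at z=2: yes.


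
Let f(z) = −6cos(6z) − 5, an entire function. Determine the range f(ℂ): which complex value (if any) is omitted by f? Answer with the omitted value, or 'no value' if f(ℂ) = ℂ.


Little Picard bounds the complement of f(ℂ) to at most one point.
cos is entire and surjective onto ℂ: for every w ∈ ℂ, cos(ζ) = w has a solution ζ ∈ ℂ (e.g., via the complex inverse arccos). With ζ = 6z this gives z = ζ/(6). Then -6·cos(6z) takes every value in -6·ℂ = ℂ, and adding -5 is a bijection of ℂ. So f is surjective and omits no value. (Note: only on the real line is cos bounded by [−1, 1].)

Omitted value: no value.


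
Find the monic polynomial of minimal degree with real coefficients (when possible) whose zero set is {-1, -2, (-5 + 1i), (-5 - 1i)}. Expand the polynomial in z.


The polynomial is p(z) = ∏_{α ∈ S} (z − α), where S = {-1, -2, (-5 + 1i), (-5 - 1i)}.
Expanding the product yields: p(z) = z^4 + 13·z^3 + 58·z^2 + 98·z + 52.
Note conjugate pairs combine to real quadratics: (z − (-5+1i))(z − (-5−1i)) = z² + 10z + 26.
The resulting polynomial has degree 4 and real coefficients as required.

p(z) = z^4 + 13·z^3 + 58·z^2 + 98·z + 52.


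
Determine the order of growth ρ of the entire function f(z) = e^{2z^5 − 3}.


|e^{2z^5 − 3}| = e^{Re(2·z^5) + -3} ≤ e^{2|z|^5 + -3} = e^{2r^5 + -3} on |z| = r, so ρ ≤ 5. Choosing z on |z|=r so that 2·z^5 is real positive (always possible by picking arg z appropriately) gives |f(z)| = e^{2r^5 + -3}, matching the bound. The additive constant -3 does not affect log log M(r) ~ 5·log r. Hence ρ = 5.
Therefore ρ = 5.

Order ρ = 5.


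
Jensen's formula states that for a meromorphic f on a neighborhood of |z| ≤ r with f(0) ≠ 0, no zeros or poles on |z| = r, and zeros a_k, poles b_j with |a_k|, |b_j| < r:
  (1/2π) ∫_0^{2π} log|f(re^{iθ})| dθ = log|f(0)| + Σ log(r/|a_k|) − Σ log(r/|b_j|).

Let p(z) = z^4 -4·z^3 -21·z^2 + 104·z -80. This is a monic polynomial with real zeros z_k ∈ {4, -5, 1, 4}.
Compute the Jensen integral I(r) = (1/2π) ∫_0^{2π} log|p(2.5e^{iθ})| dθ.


Zeros: -5, 1, 4, 4; r = 2.5.
Inside |z| < r: 1. Outside (|z| ≥ r): -5, 4, 4.
p(0) = -80, so log|p(0)| = log(80) = 4.3820.
Apply Jensen: I(r) = log|p(0)| + Σ_k log(r/|z_k|), summed over zeros inside |z| < r.
  log(r/|z_k|) for z_k = 1: log(2.5/1) = 0.9163
  Outside zeros (-5, 4, 4) contribute nothing to the Jensen sum.
Sum over inside zeros: 0.9163.
I(r) = log|p(0)| + (inside sum) = 4.3820 + 0.9163 = 5.2983.
Note: since some zeros are outside |z| ≤ r, the simplified n·log(r) form does NOT apply — only the inside zeros contribute.

I(r) ≈ 5.2983.


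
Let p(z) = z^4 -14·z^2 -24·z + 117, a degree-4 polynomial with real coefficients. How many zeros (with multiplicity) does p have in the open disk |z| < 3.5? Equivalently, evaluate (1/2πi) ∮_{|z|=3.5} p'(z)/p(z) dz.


The zeros of p are: (-3 + 2i), (-3 - 2i), 3, 3.
Their magnitudes are: 3.606, 3.606, 3, 3.
Zeros with |z| < R = 3.5: 3, 3.
Count = 2.
By the argument principle, (1/2πi) ∮_{|z|=R} p'(z)/p(z) dz equals exactly this count.

Number of zeros inside |z| < 3.5: 2.


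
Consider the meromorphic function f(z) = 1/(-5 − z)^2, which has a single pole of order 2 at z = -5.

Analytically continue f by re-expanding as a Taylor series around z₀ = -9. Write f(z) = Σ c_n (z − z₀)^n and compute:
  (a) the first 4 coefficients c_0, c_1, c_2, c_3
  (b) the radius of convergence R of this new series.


Let w = z − z₀, so z = z₀ + w.
Then -5 − z = -5 − (z₀ + w) = (-5 − z₀) − w = 4 − w.
f(z) = 1/(4 − w)^2 = (1/(4)^2) · (1 − w/(4))^{−2}.
By the binomial series (1−u)^{−2} = Σ_{n≥0} C(n+1, 1) u^n for |u|<1, with u = w/(4):
  c_n = C(n+1, 1) / (4)^(n+2).
  c_0 = 1/(4)^2 = 1/16.
  c_1 = 2/(4)^3 = 1/32.
  c_2 = 3/(4)^4 = 3/256.
  c_3 = 4/(4)^5 = 1/256.
The series is valid for |w/d| < 1, i.e. |z − z₀| < |d|.
Radius of convergence: R = |-5 − z₀| = |4| = 4 (distance from z₀ to the singularity z = -5).

c_0 = 1/16, c_1 = 1/32, c_2 = 3/256, c_3 = 1/256; R = 4.


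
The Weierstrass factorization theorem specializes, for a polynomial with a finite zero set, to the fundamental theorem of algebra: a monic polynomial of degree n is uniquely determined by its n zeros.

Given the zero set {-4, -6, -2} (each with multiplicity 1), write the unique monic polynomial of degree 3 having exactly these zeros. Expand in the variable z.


The polynomial is p(z) = ∏_{α ∈ S} (z − α), where S = {-4, -6, -2}.
Expanding the product yields: p(z) = z^3 + 12·z^2 + 44·z + 48.
The resulting polynomial has degree 3 and real coefficients as required.

p(z) = z^3 + 12·z^2 + 44·z + 48.


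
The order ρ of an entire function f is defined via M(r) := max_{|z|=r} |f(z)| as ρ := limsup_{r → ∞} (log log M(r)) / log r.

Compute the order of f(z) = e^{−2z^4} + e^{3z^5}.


Each summand is entire of order 4 and 5 respectively (as in the single-exponential case). The order of a sum is at most the max of the orders, so ρ ≤ 5. For the lower bound: on |z|=r choose arg z so that 3z^5 is real positive; then |e^{3z^5}| = e^{3r^5} while |e^{-2z^4}| ≤ e^{2r^4} = o(e^{3r^5}). So |f| ≥ e^{3r^5}(1 − o(1)) and ρ ≥ 5. Hence ρ = max(4, 5) = 5.
Therefore ρ = 5.

Order ρ = 5.


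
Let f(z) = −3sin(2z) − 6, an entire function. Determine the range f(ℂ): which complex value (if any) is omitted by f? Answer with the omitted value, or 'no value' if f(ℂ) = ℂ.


Little Picard bounds the complement of f(ℂ) to at most one point.
sin is entire and surjective onto ℂ: for every w ∈ ℂ, sin(ζ) = w has a solution ζ ∈ ℂ (e.g., via the complex inverse arcsin). With ζ = 2z this gives z = ζ/(2). Then -3·sin(2z) takes every value in -3·ℂ = ℂ, and adding -6 is a bijection of ℂ. So f is surjective and omits no value. (Note: only on the real line is sin bounded by [−1, 1].)

Omitted value: no value.


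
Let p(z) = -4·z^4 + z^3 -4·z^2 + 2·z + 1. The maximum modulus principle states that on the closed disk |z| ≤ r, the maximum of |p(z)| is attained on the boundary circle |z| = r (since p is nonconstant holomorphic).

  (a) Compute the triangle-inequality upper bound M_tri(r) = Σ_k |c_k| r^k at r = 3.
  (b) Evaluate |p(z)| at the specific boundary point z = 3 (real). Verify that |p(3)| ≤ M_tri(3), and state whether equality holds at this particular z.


Coefficients: c_0 = 1, c_1 = 2, c_2 = -4, c_3 = 1, c_4 = -4. Radius r = 3.
Part (a). Triangle bound: M_tri(r) = Σ_k |c_k| r^k
  = |1|·3^0 + |2|·3^1 + |-4|·3^2 + |1|·3^3 + |-4|·3^4
  = 1 + 6 + 36 + 27 + 324 = 394.
This bounds M(r) := max_{|z|=r} |p(z)| from above; equality holds iff all terms c_k z^k can be made to align in phase at a single z on |z|=r.
Part (b). At z = 3 (real, on the circle |z| = r):
  p(3) = (1)·3^0 + (2)·3^1 + (-4)·3^2 + (1)·3^3 + (-4)·3^4 = -326.
  |p(3)| = 326.
Check: |p(3)| = 326 ≤ 394 = M_tri(3). ✓ Equality does not hold at z = 3 (the coefficients have mixed signs, so the terms do not all align in phase there).

M_tri(3) = 394; |p(3)| = 326; equality at z=3: no.


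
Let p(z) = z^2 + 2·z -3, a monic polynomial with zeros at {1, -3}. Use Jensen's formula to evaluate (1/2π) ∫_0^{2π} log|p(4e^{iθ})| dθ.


Zeros: -3, 1; r = 4.
Inside |z| < r: -3, 1. Outside (|z| ≥ r): ∅.
p(0) = -3, so log|p(0)| = log(3) = 1.0986.
Apply Jensen: I(r) = log|p(0)| + Σ_k log(r/|z_k|), summed over zeros inside |z| < r.
  log(r/|z_k|) for z_k = 1: log(4/1) = 1.3863
  log(r/|z_k|) for z_k = -3: log(4/3) = 0.2877
Sum over inside zeros: 1.6740.
I(r) = log|p(0)| + (inside sum) = 1.0986 + 1.6740 = 2.7726.
Closed form (all zeros inside, monic): I(r) = n·log(r) = 2·log(4) = 2.7726. ✓

I(r) ≈ 2.7726.


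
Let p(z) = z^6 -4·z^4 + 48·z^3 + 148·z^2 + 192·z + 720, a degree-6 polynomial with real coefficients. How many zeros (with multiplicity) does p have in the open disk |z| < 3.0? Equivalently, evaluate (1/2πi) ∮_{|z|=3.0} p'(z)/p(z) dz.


The zeros of p are: (0 + 2i), (0 - 2i), (-3 + 1i), (-3 - 1i), (3 + 3i), (3 - 3i).
Their magnitudes are: 2, 2, 3.162, 3.162, 4.243, 4.243.
Zeros with |z| < R = 3.0: (0 + 2i), (0 - 2i).
Count = 2.
By the argument principle, (1/2πi) ∮_{|z|=R} p'(z)/p(z) dz equals exactly this count.

Number of zeros inside |z| < 3.0: 2.


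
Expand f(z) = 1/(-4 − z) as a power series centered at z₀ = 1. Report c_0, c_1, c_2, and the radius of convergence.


Let w = z − z₀, so z = z₀ + w.
Then -4 − z = -4 − (z₀ + w) = (-4 − z₀) − w = -5 − w.
f(z) = 1/(-5 − w) = (1/(-5)) · 1/(1 − w/(-5)) = Σ_{n≥0} w^n / (-5)^(n+1).
So c_n = 1/(-5)^(n+1):
  c_0 = 1/(-5)^1 = -1/5.
  c_1 = 1/(-5)^2 = 1/25.
  c_2 = 1/(-5)^3 = -1/125.
The series is valid for |w/d| < 1, i.e. |z − z₀| < |d|.
Radius of convergence: R = |-4 − z₀| = |-5| = 5 (distance from z₀ to the singularity z = -4).

c_0 = -1/5, c_1 = 1/25, c_2 = -1/125; R = 5.


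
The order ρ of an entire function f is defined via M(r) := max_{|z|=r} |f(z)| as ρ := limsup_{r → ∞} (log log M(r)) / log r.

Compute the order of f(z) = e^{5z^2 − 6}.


|e^{5z^2 − 6}| = e^{Re(5·z^2) + -6} ≤ e^{5|z|^2 + -6} = e^{5r^2 + -6} on |z| = r, so ρ ≤ 2. Choosing z on |z|=r so that 5·z^2 is real positive (always possible by picking arg z appropriately) gives |f(z)| = e^{5r^2 + -6}, matching the bound. The additive constant -6 does not affect log log M(r) ~ 2·log r. Hence ρ = 2.
Therefore ρ = 2.

Order ρ = 2.


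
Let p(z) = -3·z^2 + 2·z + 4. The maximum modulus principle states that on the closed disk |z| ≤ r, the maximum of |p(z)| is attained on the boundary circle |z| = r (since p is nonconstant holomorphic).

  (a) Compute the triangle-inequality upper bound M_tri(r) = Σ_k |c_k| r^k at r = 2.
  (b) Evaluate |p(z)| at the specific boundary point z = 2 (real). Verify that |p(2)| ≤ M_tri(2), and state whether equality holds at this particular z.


Coefficients: c_0 = 4, c_1 = 2, c_2 = -3. Radius r = 2.
Part (a). Triangle bound: M_tri(r) = Σ_k |c_k| r^k
  = |4|·2^0 + |2|·2^1 + |-3|·2^2
  = 4 + 4 + 12 = 20.
This bounds M(r) := max_{|z|=r} |p(z)| from above; equality holds iff all terms c_k z^k can be made to align in phase at a single z on |z|=r.
Part (b). At z = 2 (real, on the circle |z| = r):
  p(2) = (4)·2^0 + (2)·2^1 + (-3)·2^2 = -4.
  |p(2)| = 4.
Check: |p(2)| = 4 ≤ 20 = M_tri(2). ✓ Equality does not hold at z = 2 (the coefficients have mixed signs, so the terms do not all align in phase there).

M_tri(2) = 20; |p(2)| = 4; equality at z=2: no.


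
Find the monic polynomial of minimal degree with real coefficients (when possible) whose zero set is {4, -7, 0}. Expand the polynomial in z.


The polynomial is p(z) = ∏_{α ∈ S} (z − α), where S = {4, -7, 0}.
Expanding the product yields: p(z) = z^3 + 3·z^2 -28·z.
The resulting polynomial has degree 3 and real coefficients as required.

p(z) = z^3 + 3·z^2 -28·z.


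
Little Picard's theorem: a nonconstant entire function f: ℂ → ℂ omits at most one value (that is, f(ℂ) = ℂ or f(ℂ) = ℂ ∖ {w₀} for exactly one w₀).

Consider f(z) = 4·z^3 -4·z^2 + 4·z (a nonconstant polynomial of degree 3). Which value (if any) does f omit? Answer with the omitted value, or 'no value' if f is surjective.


Little Picard bounds the complement of f(ℂ) to at most one point.
For every w ∈ ℂ, the equation p(z) − w = 0 is a nonconstant polynomial in z and hence has at least one root by the fundamental theorem of algebra. So p is surjective onto ℂ, omitting no value.

Omitted value: no value.


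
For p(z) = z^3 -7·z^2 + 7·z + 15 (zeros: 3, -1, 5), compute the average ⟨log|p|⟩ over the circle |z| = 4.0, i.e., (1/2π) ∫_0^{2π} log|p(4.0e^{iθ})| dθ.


Zeros: -1, 3, 5; r = 4.0.
Inside |z| < r: -1, 3. Outside (|z| ≥ r): 5.
p(0) = 15, so log|p(0)| = log(15) = 2.7081.
Apply Jensen: I(r) = log|p(0)| + Σ_k log(r/|z_k|), summed over zeros inside |z| < r.
  log(r/|z_k|) for z_k = 3: log(4.0/3) = 0.2877
  log(r/|z_k|) for z_k = -1: log(4.0/1) = 1.3863
  Outside zeros (5) contribute nothing to the Jensen sum.
Sum over inside zeros: 1.6740.
I(r) = log|p(0)| + (inside sum) = 2.7081 + 1.6740 = 4.3820.
Note: since some zeros are outside |z| ≤ r, the simplified n·log(r) form does NOT apply — only the inside zeros contribute.

I(r) ≈ 4.3820.


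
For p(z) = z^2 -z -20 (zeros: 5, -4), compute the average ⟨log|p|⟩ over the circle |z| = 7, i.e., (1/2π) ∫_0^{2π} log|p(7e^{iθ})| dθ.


Zeros: -4, 5; r = 7.
Inside |z| < r: -4, 5. Outside (|z| ≥ r): ∅.
p(0) = -20, so log|p(0)| = log(20) = 2.9957.
Apply Jensen: I(r) = log|p(0)| + Σ_k log(r/|z_k|), summed over zeros inside |z| < r.
  log(r/|z_k|) for z_k = 5: log(7/5) = 0.3365
  log(r/|z_k|) for z_k = -4: log(7/4) = 0.5596
Sum over inside zeros: 0.8961.
I(r) = log|p(0)| + (inside sum) = 2.9957 + 0.8961 = 3.8918.
Closed form (all zeros inside, monic): I(r) = n·log(r) = 2·log(7) = 3.8918. ✓

I(r) ≈ 3.8918.


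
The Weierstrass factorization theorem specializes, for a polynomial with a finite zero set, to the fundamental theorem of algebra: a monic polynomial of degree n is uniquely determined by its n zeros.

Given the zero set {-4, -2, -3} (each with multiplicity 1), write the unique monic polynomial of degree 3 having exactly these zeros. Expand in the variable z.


The polynomial is p(z) = ∏_{α ∈ S} (z − α), where S = {-4, -2, -3}.
Expanding the product yields: p(z) = z^3 + 9·z^2 + 26·z + 24.
The resulting polynomial has degree 3 and real coefficients as required.

p(z) = z^3 + 9·z^2 + 26·z + 24.


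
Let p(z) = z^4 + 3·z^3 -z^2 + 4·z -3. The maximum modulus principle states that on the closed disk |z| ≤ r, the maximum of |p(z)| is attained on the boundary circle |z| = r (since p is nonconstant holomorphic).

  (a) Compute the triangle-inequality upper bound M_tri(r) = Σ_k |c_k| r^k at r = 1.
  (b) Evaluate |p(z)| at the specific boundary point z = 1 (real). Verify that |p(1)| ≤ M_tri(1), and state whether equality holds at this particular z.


Coefficients: c_0 = -3, c_1 = 4, c_2 = -1, c_3 = 3, c_4 = 1. Radius r = 1.
Part (a). Triangle bound: M_tri(r) = Σ_k |c_k| r^k
  = |-3|·1^0 + |4|·1^1 + |-1|·1^2 + |3|·1^3 + |1|·1^4
  = 3 + 4 + 1 + 3 + 1 = 12.
This bounds M(r) := max_{|z|=r} |p(z)| from above; equality holds iff all terms c_k z^k can be made to align in phase at a single z on |z|=r.
Part (b). At z = 1 (real, on the circle |z| = r):
  p(1) = (-3)·1^0 + (4)·1^1 + (-1)·1^2 + (3)·1^3 + (1)·1^4 = 4.
  |p(1)| = 4.
Check: |p(1)| = 4 ≤ 12 = M_tri(1). ✓ Equality does not hold at z = 1 (the coefficients have mixed signs, so the terms do not all align in phase there).

M_tri(1) = 12; |p(1)| = 4; equality at z=1: no.


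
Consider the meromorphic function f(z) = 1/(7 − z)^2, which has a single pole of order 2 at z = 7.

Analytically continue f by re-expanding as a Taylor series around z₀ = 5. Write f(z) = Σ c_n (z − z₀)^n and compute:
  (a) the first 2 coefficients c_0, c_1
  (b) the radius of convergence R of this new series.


Let w = z − z₀, so z = z₀ + w.
Then 7 − z = 7 − (z₀ + w) = (7 − z₀) − w = 2 − w.
f(z) = 1/(2 − w)^2 = (1/(2)^2) · (1 − w/(2))^{−2}.
By the binomial series (1−u)^{−2} = Σ_{n≥0} C(n+1, 1) u^n for |u|<1, with u = w/(2):
  c_n = C(n+1, 1) / (2)^(n+2).
  c_0 = 1/(2)^2 = 1/4.
  c_1 = 2/(2)^3 = 1/4.
The series is valid for |w/d| < 1, i.e. |z − z₀| < |d|.
Radius of convergence: R = |7 − z₀| = |2| = 2 (distance from z₀ to the singularity z = 7).

c_0 = 1/4, c_1 = 1/4; R = 2.


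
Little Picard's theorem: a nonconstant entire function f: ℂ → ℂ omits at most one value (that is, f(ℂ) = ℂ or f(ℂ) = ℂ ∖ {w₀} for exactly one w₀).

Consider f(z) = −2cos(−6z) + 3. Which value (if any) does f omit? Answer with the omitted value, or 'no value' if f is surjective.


Little Picard bounds the complement of f(ℂ) to at most one point.
cos is entire and surjective onto ℂ: for every w ∈ ℂ, cos(ζ) = w has a solution ζ ∈ ℂ (e.g., via the complex inverse arccos). With ζ = −6z this gives z = ζ/(-6). Then -2·cos(−6z) takes every value in -2·ℂ = ℂ, and adding 3 is a bijection of ℂ. So f is surjective and omits no value. (Note: only on the real line is cos bounded by [−1, 1].)

Omitted value: no value.


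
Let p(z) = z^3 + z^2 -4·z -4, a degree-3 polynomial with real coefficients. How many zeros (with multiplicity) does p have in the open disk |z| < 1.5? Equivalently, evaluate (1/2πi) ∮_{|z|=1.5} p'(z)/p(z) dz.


The zeros of p are: -2, 2, -1.
Their magnitudes are: 2, 2, 1.
Zeros with |z| < R = 1.5: -1.
Count = 1.
By the argument principle, (1/2πi) ∮_{|z|=R} p'(z)/p(z) dz equals exactly this count.

Number of zeros inside |z| < 1.5: 1.


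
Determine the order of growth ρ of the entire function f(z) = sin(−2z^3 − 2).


Write sin(w) = (e^{iw} ± e^{−iw})/(2 or 2i), so |sin(w)| ≤ e^{|w|}. With w = −2z^3 − 2, |w| ≤ 2r^3 + 2 on |z|=r, giving M(r) ≤ e^{2r^3 + 2} and ρ ≤ 3. For the lower bound, choose z on |z|=r with -2z^3 purely imaginary of modulus 2r^3; then |sin(−2z^3 − 2)| grows like e^{2r^3}/2, so ρ ≥ 3. Hence ρ = 3.
Therefore ρ = 3.

Order ρ = 3.


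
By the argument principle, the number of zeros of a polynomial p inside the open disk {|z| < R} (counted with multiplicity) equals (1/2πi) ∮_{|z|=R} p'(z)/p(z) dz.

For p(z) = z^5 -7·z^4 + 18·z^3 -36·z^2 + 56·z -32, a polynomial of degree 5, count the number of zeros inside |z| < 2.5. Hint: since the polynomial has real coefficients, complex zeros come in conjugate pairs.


The zeros of p are: (0 + 2i), (0 - 2i), 4, 1, 2.
Their magnitudes are: 2, 2, 4, 1, 2.
Zeros with |z| < R = 2.5: (0 + 2i), (0 - 2i), 1, 2.
Count = 4.
By the argument principle, (1/2πi) ∮_{|z|=R} p'(z)/p(z) dz equals exactly this count.

Number of zeros inside |z| < 2.5: 4.


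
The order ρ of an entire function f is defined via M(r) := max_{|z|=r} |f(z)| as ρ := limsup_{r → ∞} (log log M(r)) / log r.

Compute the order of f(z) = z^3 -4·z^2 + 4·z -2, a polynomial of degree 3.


|f(z)| ≤ Σ|c_k|·r^k = O(r^3) as r → ∞. Polynomial growth is O(e^{r^ε}) for every ε > 0 (since r^3/e^{r^ε} → 0), so ρ ≤ ε for all ε > 0, i.e. ρ = 0. Every nonconstant polynomial has order 0.
Therefore ρ = 0.

Order ρ = 0.


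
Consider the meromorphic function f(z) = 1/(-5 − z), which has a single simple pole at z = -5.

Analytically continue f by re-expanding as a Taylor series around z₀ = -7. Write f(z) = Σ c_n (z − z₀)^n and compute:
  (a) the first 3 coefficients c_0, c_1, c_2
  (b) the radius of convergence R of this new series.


Let w = z − z₀, so z = z₀ + w.
Then -5 − z = -5 − (z₀ + w) = (-5 − z₀) − w = 2 − w.
f(z) = 1/(2 − w) = (1/(2)) · 1/(1 − w/(2)) = Σ_{n≥0} w^n / (2)^(n+1).
So c_n = 1/(2)^(n+1):
  c_0 = 1/(2)^1 = 1/2.
  c_1 = 1/(2)^2 = 1/4.
  c_2 = 1/(2)^3 = 1/8.
The series is valid for |w/d| < 1, i.e. |z − z₀| < |d|.
Radius of convergence: R = |-5 − z₀| = |2| = 2 (distance from z₀ to the singularity z = -5).

c_0 = 1/2, c_1 = 1/4, c_2 = 1/8; R = 2.


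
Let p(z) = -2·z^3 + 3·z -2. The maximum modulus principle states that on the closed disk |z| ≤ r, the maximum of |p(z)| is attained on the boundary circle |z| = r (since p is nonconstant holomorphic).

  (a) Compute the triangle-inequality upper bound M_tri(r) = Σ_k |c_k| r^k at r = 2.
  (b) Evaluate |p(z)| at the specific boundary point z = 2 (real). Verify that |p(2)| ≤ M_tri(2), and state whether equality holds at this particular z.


Coefficients: c_0 = -2, c_1 = 3, c_2 = 0, c_3 = -2. Radius r = 2.
Part (a). Triangle bound: M_tri(r) = Σ_k |c_k| r^k
  = |-2|·2^0 + |3|·2^1 + |0|·2^2 + |-2|·2^3
  = 2 + 6 + 0 + 16 = 24.
This bounds M(r) := max_{|z|=r} |p(z)| from above; equality holds iff all terms c_k z^k can be made to align in phase at a single z on |z|=r.
Part (b). At z = 2 (real, on the circle |z| = r):
  p(2) = (-2)·2^0 + (3)·2^1 + (0)·2^2 + (-2)·2^3 = -12.
  |p(2)| = 12.
Check: |p(2)| = 12 ≤ 24 = M_tri(2). ✓ Equality does not hold at z = 2 (the coefficients have mixed signs, so the terms do not all align in phase there).

M_tri(2) = 24; |p(2)| = 12; equality at z=2: no.


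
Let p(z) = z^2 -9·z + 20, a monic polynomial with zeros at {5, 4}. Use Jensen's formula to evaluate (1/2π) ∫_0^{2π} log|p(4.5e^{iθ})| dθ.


Zeros: 4, 5; r = 4.5.
Inside |z| < r: 4. Outside (|z| ≥ r): 5.
p(0) = 20, so log|p(0)| = log(20) = 2.9957.
Apply Jensen: I(r) = log|p(0)| + Σ_k log(r/|z_k|), summed over zeros inside |z| < r.
  log(r/|z_k|) for z_k = 4: log(4.5/4) = 0.1178
  Outside zeros (5) contribute nothing to the Jensen sum.
Sum over inside zeros: 0.1178.
I(r) = log|p(0)| + (inside sum) = 2.9957 + 0.1178 = 3.1135.
Note: since some zeros are outside |z| ≤ r, the simplified n·log(r) form does NOT apply — only the inside zeros contribute.

I(r) ≈ 3.1135.


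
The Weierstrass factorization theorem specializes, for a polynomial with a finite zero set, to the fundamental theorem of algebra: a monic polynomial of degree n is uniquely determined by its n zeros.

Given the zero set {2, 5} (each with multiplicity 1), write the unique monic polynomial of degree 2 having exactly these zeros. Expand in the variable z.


The polynomial is p(z) = ∏_{α ∈ S} (z − α), where S = {2, 5}.
Expanding the product yields: p(z) = z^2 -7·z + 10.
The resulting polynomial has degree 2 and real coefficients as required.

p(z) = z^2 -7·z + 10.


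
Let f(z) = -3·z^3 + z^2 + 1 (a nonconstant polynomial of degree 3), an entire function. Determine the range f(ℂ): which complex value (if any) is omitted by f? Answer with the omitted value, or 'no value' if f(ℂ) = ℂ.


Little Picard bounds the complement of f(ℂ) to at most one point.
For every w ∈ ℂ, the equation p(z) − w = 0 is a nonconstant polynomial in z and hence has at least one root by the fundamental theorem of algebra. So p is surjective onto ℂ, omitting no value.

Omitted value: no value.


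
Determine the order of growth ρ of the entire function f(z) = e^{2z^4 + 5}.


|e^{2z^4 + 5}| = e^{Re(2·z^4) + 5} ≤ e^{2|z|^4 + 5} = e^{2r^4 + 5} on |z| = r, so ρ ≤ 4. Choosing z on |z|=r so that 2·z^4 is real positive (always possible by picking arg z appropriately) gives |f(z)| = e^{2r^4 + 5}, matching the bound. The additive constant 5 does not affect log log M(r) ~ 4·log r. Hence ρ = 4.
Therefore ρ = 4.

Order ρ = 4.


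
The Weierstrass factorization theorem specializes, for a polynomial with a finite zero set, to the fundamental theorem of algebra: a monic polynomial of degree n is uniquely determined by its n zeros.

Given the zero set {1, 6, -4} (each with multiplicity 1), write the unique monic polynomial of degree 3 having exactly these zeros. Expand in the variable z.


The polynomial is p(z) = ∏_{α ∈ S} (z − α), where S = {1, 6, -4}.
Expanding the product yields: p(z) = z^3 -3·z^2 -22·z + 24.
The resulting polynomial has degree 3 and real coefficients as required.

p(z) = z^3 -3·z^2 -22·z + 24.


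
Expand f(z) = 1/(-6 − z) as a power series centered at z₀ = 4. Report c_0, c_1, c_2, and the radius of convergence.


Let w = z − z₀, so z = z₀ + w.
Then -6 − z = -6 − (z₀ + w) = (-6 − z₀) − w = -10 − w.
f(z) = 1/(-10 − w) = (1/(-10)) · 1/(1 − w/(-10)) = Σ_{n≥0} w^n / (-10)^(n+1).
So c_n = 1/(-10)^(n+1):
  c_0 = 1/(-10)^1 = -1/10.
  c_1 = 1/(-10)^2 = 1/100.
  c_2 = 1/(-10)^3 = -1/1000.
The series is valid for |w/d| < 1, i.e. |z − z₀| < |d|.
Radius of convergence: R = |-6 − z₀| = |-10| = 10 (distance from z₀ to the singularity z = -6).

c_0 = -1/10, c_1 = 1/100, c_2 = -1/1000; R = 10.
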